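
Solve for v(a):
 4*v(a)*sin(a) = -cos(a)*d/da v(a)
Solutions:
 v(a) = C1*cos(a)^4


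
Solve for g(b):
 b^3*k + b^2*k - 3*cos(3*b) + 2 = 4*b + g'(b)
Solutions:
 g(b) = C1 + b^4*k/4 + b^3*k/3 - 2*b^2 + 2*b - sin(3*b)


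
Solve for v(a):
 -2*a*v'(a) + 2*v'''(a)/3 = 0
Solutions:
 v(a) = C1 + Integral(C2*airyai(3^(1/3)*a) + C3*airybi(3^(1/3)*a), a)


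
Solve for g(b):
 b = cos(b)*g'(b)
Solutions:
 g(b) = C1 + Integral(b/cos(b), b)


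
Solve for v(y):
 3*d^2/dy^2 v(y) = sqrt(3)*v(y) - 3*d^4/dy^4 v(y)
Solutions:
 v(y) = C1*exp(-sqrt(6)*y*sqrt(-3 + sqrt(3)*sqrt(3 + 4*sqrt(3)))/6) + C2*exp(sqrt(6)*y*sqrt(-3 + sqrt(3)*sqrt(3 + 4*sqrt(3)))/6) + C3*sin(sqrt(6)*y*sqrt(3 + sqrt(3)*sqrt(3 + 4*sqrt(3)))/6) + C4*cosh(sqrt(6)*y*sqrt(-sqrt(3)*sqrt(3 + 4*sqrt(3)) - 3)/6)


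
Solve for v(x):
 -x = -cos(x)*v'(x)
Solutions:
 v(x) = C1 + Integral(x/cos(x), x)


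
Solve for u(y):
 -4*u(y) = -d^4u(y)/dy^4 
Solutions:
 u(y) = C1*exp(-sqrt(2)*y) + C2*exp(sqrt(2)*y) + C3*sin(sqrt(2)*y) + C4*cos(sqrt(2)*y)


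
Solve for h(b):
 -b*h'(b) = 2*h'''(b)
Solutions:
 h(b) = C1 + Integral(C2*airyai(-2^(2/3)*b/2) + C3*airybi(-2^(2/3)*b/2), b)


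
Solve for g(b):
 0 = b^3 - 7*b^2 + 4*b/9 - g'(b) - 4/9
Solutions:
 g(b) = C1 + b^4/4 - 7*b^3/3 + 2*b^2/9 - 4*b/9


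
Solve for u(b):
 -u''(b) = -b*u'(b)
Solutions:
 u(b) = C1 + C2*erfi(sqrt(2)*b/2)


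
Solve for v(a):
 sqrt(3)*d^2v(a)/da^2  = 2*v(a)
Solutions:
 v(a) = C1*exp(-sqrt(2)*3^(3/4)*a/3) + C2*exp(sqrt(2)*3^(3/4)*a/3)


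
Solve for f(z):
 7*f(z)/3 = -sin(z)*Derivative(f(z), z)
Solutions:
 f(z) = C1*(cos(z) + 1)^(7/6)/(cos(z) - 1)^(7/6)


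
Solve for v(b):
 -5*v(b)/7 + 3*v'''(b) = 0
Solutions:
 v(b) = C3*exp(21^(2/3)*5^(1/3)*b/21) + (C1*sin(3^(1/6)*5^(1/3)*7^(2/3)*b/14) + C2*cos(3^(1/6)*5^(1/3)*7^(2/3)*b/14))*exp(-21^(2/3)*5^(1/3)*b/42)


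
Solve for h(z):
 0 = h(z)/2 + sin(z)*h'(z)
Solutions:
 h(z) = C1*(cos(z) + 1)^(1/4)/(cos(z) - 1)^(1/4)


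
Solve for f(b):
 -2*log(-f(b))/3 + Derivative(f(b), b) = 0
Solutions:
 -li(-f(b)) = C1 + 2*b/3


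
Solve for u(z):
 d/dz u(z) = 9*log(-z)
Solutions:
 u(z) = C1 + 9*z*log(-z) - 9*z


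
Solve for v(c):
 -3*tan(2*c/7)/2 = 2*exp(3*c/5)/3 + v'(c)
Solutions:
 v(c) = C1 - 10*exp(3*c/5)/9 + 21*log(cos(2*c/7))/4


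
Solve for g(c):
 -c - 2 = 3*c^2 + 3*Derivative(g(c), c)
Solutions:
 g(c) = C1 - c^3/3 - c^2/6 - 2*c/3


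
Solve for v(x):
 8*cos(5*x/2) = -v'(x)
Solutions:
 v(x) = C1 - 16*sin(5*x/2)/5


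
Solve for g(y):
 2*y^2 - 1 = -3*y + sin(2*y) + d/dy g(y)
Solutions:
 g(y) = C1 + 2*y^3/3 + 3*y^2/2 - y + cos(2*y)/2


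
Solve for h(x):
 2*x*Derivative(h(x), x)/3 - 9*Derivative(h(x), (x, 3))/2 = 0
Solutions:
 h(x) = C1 + Integral(C2*airyai(2^(2/3)*x/3) + C3*airybi(2^(2/3)*x/3), x)


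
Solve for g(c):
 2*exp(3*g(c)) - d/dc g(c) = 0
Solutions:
 g(c) = log(-1/(C1 + 6*c))/3
 g(c) = log((-1/(C1 + 2*c))^(1/3)*(-3^(2/3) - 3*3^(1/6)*I)/6)
 g(c) = log((-1/(C1 + 2*c))^(1/3)*(-3^(2/3) + 3*3^(1/6)*I)/6)


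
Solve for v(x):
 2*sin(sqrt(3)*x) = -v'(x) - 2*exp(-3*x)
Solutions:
 v(x) = C1 + 2*sqrt(3)*cos(sqrt(3)*x)/3 + 2*exp(-3*x)/3


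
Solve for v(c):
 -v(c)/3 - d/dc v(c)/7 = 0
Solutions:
 v(c) = C1*exp(-7*c/3)


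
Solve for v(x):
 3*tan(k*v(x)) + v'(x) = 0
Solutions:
 v(x) = Piecewise((-asin(exp(C1*k - 3*k*x))/k + pi/k, Ne(k, 0)), (nan, True))
 v(x) = Piecewise((asin(exp(C1*k - 3*k*x))/k, Ne(k, 0)), (nan, True))


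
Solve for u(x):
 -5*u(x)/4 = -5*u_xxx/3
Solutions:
 u(x) = C3*exp(6^(1/3)*x/2) + (C1*sin(2^(1/3)*3^(5/6)*x/4) + C2*cos(2^(1/3)*3^(5/6)*x/4))*exp(-6^(1/3)*x/4)


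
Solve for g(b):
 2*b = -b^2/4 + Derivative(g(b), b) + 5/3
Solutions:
 g(b) = C1 + b^3/12 + b^2 - 5*b/3


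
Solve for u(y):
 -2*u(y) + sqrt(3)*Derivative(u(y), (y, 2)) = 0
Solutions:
 u(y) = C1*exp(-sqrt(2)*3^(3/4)*y/3) + C2*exp(sqrt(2)*3^(3/4)*y/3)


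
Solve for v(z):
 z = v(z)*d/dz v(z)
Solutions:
 v(z) = -sqrt(C1 + z^2)
 v(z) = sqrt(C1 + z^2)


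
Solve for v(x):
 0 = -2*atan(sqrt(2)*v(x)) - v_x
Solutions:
 Integral(1/atan(sqrt(2)*_y), (_y, v(x))) = C1 - 2*x


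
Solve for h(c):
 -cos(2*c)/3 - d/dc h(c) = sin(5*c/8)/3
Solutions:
 h(c) = C1 - sin(2*c)/6 + 8*cos(5*c/8)/15


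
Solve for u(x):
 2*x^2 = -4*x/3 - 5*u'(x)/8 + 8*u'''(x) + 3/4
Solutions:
 u(x) = C1 + C2*exp(-sqrt(5)*x/8) + C3*exp(sqrt(5)*x/8) - 16*x^3/15 - 16*x^2/15 - 2018*x/25


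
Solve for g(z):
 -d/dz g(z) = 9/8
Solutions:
 g(z) = C1 - 9*z/8


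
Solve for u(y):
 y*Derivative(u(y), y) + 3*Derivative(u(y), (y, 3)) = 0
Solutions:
 u(y) = C1 + Integral(C2*airyai(-3^(2/3)*y/3) + C3*airybi(-3^(2/3)*y/3), y)


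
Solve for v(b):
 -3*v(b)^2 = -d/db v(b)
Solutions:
 v(b) = -1/(C1 + 3*b)


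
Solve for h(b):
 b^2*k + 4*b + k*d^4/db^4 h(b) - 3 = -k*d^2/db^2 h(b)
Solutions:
 h(b) = C1 + C2*b + C3*exp(-I*b) + C4*exp(I*b) - b^4/12 - 2*b^3/(3*k) + b^2*(1 + 3/(2*k))


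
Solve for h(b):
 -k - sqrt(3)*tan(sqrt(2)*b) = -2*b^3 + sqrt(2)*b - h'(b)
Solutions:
 h(b) = C1 - b^4/2 + sqrt(2)*b^2/2 + b*k - sqrt(6)*log(cos(sqrt(2)*b))/2


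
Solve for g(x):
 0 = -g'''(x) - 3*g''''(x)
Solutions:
 g(x) = C1 + C2*x + C3*x^2 + C4*exp(-x/3)


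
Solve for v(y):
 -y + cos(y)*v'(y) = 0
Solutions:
 v(y) = C1 + Integral(y/cos(y), y)


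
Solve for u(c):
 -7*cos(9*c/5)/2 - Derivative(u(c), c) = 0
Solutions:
 u(c) = C1 - 35*sin(9*c/5)/18


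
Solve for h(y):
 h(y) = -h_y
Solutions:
 h(y) = C1*exp(-y)


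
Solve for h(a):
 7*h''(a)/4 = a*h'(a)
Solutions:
 h(a) = C1 + C2*erfi(sqrt(14)*a/7)


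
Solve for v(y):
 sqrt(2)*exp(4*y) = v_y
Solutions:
 v(y) = C1 + sqrt(2)*exp(4*y)/4


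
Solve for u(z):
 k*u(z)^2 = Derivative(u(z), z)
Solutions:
 u(z) = -1/(C1 + k*z)


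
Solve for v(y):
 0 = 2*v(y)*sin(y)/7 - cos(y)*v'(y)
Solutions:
 v(y) = C1/cos(y)^(2/7)


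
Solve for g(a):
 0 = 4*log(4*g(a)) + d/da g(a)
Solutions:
 Integral(1/(log(_y) + 2*log(2)), (_y, g(a)))/4 = C1 - a


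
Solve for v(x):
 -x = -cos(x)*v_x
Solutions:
 v(x) = C1 + Integral(x/cos(x), x)


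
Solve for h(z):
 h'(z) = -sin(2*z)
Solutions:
 h(z) = C1 + cos(2*z)/2


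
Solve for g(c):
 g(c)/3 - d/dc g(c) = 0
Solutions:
 g(c) = C1*exp(c/3)


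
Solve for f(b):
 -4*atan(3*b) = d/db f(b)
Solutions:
 f(b) = C1 - 4*b*atan(3*b) + 2*log(9*b^2 + 1)/3


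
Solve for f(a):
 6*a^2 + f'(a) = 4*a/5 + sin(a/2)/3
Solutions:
 f(a) = C1 - 2*a^3 + 2*a^2/5 - 2*cos(a/2)/3


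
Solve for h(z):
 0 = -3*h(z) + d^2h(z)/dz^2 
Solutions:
 h(z) = C1*exp(-sqrt(3)*z) + C2*exp(sqrt(3)*z)


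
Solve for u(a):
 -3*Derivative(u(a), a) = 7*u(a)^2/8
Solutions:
 u(a) = 24/(C1 + 7*a)


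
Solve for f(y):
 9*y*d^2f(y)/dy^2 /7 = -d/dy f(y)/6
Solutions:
 f(y) = C1 + C2*y^(47/54)


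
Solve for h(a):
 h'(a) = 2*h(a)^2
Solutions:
 h(a) = -1/(C1 + 2*a)


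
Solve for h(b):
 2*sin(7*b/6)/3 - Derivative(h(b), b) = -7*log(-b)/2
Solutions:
 h(b) = C1 + 7*b*log(-b)/2 - 7*b/2 - 4*cos(7*b/6)/7


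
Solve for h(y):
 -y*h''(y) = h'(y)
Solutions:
 h(y) = C1 + C2*log(y)


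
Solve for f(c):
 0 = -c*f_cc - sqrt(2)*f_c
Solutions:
 f(c) = C1 + C2*c^(1 - sqrt(2))


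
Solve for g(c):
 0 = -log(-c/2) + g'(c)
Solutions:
 g(c) = C1 + c*log(-c) + c*(-1 - log(2))


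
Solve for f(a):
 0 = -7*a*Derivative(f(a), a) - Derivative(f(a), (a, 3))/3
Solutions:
 f(a) = C1 + Integral(C2*airyai(-21^(1/3)*a) + C3*airybi(-21^(1/3)*a), a)


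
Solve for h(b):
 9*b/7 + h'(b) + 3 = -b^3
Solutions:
 h(b) = C1 - b^4/4 - 9*b^2/14 - 3*b


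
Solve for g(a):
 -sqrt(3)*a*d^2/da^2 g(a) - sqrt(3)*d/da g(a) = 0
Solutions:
 g(a) = C1 + C2*log(a)


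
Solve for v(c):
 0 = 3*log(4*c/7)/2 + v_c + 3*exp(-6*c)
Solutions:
 v(c) = C1 - 3*c*log(c)/2 + c*(-3*log(2) + 3/2 + 3*log(7)/2) + exp(-6*c)/2


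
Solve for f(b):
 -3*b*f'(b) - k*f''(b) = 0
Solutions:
 f(b) = C1 + C2*sqrt(k)*erf(sqrt(6)*b*sqrt(1/k)/2)


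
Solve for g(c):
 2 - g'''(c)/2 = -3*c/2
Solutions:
 g(c) = C1 + C2*c + C3*c^2 + c^4/8 + 2*c^3/3


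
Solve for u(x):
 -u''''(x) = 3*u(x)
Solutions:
 u(x) = (C1*sin(sqrt(2)*3^(1/4)*x/2) + C2*cos(sqrt(2)*3^(1/4)*x/2))*exp(-sqrt(2)*3^(1/4)*x/2) + (C3*sin(sqrt(2)*3^(1/4)*x/2) + C4*cos(sqrt(2)*3^(1/4)*x/2))*exp(sqrt(2)*3^(1/4)*x/2)


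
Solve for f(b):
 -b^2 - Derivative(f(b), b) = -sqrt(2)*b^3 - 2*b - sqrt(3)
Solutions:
 f(b) = C1 + sqrt(2)*b^4/4 - b^3/3 + b^2 + sqrt(3)*b


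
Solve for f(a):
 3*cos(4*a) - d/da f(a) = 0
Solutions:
 f(a) = C1 + 3*sin(4*a)/4


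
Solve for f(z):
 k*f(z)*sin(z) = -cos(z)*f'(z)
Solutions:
 f(z) = C1*exp(k*log(cos(z)))


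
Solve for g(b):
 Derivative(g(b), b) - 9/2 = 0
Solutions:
 g(b) = C1 + 9*b/2


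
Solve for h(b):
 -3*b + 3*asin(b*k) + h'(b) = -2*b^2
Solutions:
 h(b) = C1 - 2*b^3/3 + 3*b^2/2 - 3*Piecewise((b*asin(b*k) + sqrt(-b^2*k^2 + 1)/k, Ne(k, 0)), (0, True))


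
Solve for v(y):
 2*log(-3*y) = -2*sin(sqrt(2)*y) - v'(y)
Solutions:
 v(y) = C1 - 2*y*log(-y) - 2*y*log(3) + 2*y + sqrt(2)*cos(sqrt(2)*y)


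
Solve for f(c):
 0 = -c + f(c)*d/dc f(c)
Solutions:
 f(c) = -sqrt(C1 + c^2)
 f(c) = sqrt(C1 + c^2)


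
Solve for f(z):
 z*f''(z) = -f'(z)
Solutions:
 f(z) = C1 + C2*log(z)


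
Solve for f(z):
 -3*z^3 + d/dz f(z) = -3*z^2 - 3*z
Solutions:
 f(z) = C1 + 3*z^4/4 - z^3 - 3*z^2/2


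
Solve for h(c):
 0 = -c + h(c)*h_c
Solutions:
 h(c) = -sqrt(C1 + c^2)
 h(c) = sqrt(C1 + c^2)


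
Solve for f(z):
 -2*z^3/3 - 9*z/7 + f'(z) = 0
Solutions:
 f(z) = C1 + z^4/6 + 9*z^2/14


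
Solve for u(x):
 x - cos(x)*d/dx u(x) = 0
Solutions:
 u(x) = C1 + Integral(x/cos(x), x)


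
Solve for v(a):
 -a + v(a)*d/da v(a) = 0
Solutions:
 v(a) = -sqrt(C1 + a^2)
 v(a) = sqrt(C1 + a^2)


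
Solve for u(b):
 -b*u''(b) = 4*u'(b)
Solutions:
 u(b) = C1 + C2/b^3


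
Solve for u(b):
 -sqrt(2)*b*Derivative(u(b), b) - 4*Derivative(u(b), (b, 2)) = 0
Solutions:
 u(b) = C1 + C2*erf(2^(3/4)*b/4)


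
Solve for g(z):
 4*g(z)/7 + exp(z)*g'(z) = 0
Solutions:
 g(z) = C1*exp(4*exp(-z)/7)


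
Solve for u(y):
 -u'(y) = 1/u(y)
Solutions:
 u(y) = -sqrt(C1 - 2*y)
 u(y) = sqrt(C1 - 2*y)


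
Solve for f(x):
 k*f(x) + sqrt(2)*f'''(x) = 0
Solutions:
 f(x) = C1*exp(2^(5/6)*x*(-k)^(1/3)/2) + C2*exp(2^(5/6)*x*(-k)^(1/3)*(-1 + sqrt(3)*I)/4) + C3*exp(-2^(5/6)*x*(-k)^(1/3)*(1 + sqrt(3)*I)/4)


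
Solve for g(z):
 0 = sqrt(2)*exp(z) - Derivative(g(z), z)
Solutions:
 g(z) = C1 + sqrt(2)*exp(z)


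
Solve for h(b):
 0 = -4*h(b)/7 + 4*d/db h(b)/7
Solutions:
 h(b) = C1*exp(b)


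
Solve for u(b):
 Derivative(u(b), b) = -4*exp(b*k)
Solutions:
 u(b) = C1 - 4*exp(b*k)/k


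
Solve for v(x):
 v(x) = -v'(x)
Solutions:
 v(x) = C1*exp(-x)


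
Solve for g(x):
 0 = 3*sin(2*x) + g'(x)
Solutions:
 g(x) = C1 + 3*cos(2*x)/2


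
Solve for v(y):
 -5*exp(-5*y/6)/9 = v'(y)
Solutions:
 v(y) = C1 + 2*exp(-5*y/6)/3


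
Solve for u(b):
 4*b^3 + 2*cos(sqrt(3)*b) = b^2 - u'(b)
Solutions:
 u(b) = C1 - b^4 + b^3/3 - 2*sqrt(3)*sin(sqrt(3)*b)/3


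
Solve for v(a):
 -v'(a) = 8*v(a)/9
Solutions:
 v(a) = C1*exp(-8*a/9)


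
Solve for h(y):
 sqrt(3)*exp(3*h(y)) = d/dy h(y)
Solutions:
 h(y) = log(-1/(C1 + 3*sqrt(3)*y))/3
 h(y) = log((-1/(C1 + sqrt(3)*y))^(1/3)*(-3^(2/3) - 3*3^(1/6)*I)/6)
 h(y) = log((-1/(C1 + sqrt(3)*y))^(1/3)*(-3^(2/3) + 3*3^(1/6)*I)/6)


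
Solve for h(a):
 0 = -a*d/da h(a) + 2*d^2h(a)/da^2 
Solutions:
 h(a) = C1 + C2*erfi(a/2)


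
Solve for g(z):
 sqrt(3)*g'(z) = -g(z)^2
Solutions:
 g(z) = 3/(C1 + sqrt(3)*z)


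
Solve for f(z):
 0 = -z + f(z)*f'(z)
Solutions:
 f(z) = -sqrt(C1 + z^2)
 f(z) = sqrt(C1 + z^2)


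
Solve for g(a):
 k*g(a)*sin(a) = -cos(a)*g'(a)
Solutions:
 g(a) = C1*exp(k*log(cos(a)))


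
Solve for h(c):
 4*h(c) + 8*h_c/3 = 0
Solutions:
 h(c) = C1*exp(-3*c/2)


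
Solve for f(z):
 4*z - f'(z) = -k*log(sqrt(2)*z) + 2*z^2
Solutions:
 f(z) = C1 + k*z*log(z) - k*z + k*z*log(2)/2 - 2*z^3/3 + 2*z^2


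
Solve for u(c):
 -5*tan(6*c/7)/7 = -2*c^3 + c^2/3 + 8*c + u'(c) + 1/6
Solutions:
 u(c) = C1 + c^4/2 - c^3/9 - 4*c^2 - c/6 + 5*log(cos(6*c/7))/6


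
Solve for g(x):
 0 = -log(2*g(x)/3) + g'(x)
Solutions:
 -Integral(1/(log(_y) - log(3) + log(2)), (_y, g(x))) = C1 - x


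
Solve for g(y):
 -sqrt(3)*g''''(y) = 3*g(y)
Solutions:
 g(y) = (C1*sin(sqrt(2)*3^(1/8)*y/2) + C2*cos(sqrt(2)*3^(1/8)*y/2))*exp(-sqrt(2)*3^(1/8)*y/2) + (C3*sin(sqrt(2)*3^(1/8)*y/2) + C4*cos(sqrt(2)*3^(1/8)*y/2))*exp(sqrt(2)*3^(1/8)*y/2)


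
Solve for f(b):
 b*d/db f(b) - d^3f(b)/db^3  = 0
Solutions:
 f(b) = C1 + Integral(C2*airyai(b) + C3*airybi(b), b)


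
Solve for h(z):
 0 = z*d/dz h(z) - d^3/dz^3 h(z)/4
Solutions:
 h(z) = C1 + Integral(C2*airyai(2^(2/3)*z) + C3*airybi(2^(2/3)*z), z)


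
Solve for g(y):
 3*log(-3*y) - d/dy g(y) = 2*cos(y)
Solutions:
 g(y) = C1 + 3*y*log(-y) - 3*y + 3*y*log(3) - 2*sin(y)


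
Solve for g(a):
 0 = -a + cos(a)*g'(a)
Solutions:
 g(a) = C1 + Integral(a/cos(a), a)


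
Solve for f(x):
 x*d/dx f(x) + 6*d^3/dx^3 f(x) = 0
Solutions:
 f(x) = C1 + Integral(C2*airyai(-6^(2/3)*x/6) + C3*airybi(-6^(2/3)*x/6), x)


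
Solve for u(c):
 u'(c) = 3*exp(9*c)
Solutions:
 u(c) = C1 + exp(9*c)/3


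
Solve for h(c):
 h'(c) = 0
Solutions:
 h(c) = C1


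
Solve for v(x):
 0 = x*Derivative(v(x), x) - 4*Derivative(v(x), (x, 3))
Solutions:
 v(x) = C1 + Integral(C2*airyai(2^(1/3)*x/2) + C3*airybi(2^(1/3)*x/2), x)


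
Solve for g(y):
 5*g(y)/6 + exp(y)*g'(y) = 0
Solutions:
 g(y) = C1*exp(5*exp(-y)/6)


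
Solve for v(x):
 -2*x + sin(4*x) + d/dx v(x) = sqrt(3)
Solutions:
 v(x) = C1 + x^2 + sqrt(3)*x + cos(4*x)/4


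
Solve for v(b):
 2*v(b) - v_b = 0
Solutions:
 v(b) = C1*exp(2*b)


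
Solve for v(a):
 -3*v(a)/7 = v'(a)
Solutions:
 v(a) = C1*exp(-3*a/7)


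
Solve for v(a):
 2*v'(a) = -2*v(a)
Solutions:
 v(a) = C1*exp(-a)


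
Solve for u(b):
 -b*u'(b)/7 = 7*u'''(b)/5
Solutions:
 u(b) = C1 + Integral(C2*airyai(-35^(1/3)*b/7) + C3*airybi(-35^(1/3)*b/7), b)


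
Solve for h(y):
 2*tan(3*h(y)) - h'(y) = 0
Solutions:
 h(y) = -asin(C1*exp(6*y))/3 + pi/3
 h(y) = asin(C1*exp(6*y))/3


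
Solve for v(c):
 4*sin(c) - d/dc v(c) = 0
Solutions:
 v(c) = C1 - 4*cos(c)


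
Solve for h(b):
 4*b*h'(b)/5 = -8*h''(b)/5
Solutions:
 h(b) = C1 + C2*erf(b/2)


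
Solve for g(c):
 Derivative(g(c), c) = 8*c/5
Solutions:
 g(c) = C1 + 4*c^2/5


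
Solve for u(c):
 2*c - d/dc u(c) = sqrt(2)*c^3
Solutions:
 u(c) = C1 - sqrt(2)*c^4/4 + c^2


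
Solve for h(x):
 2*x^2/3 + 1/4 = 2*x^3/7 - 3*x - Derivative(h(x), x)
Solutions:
 h(x) = C1 + x^4/14 - 2*x^3/9 - 3*x^2/2 - x/4


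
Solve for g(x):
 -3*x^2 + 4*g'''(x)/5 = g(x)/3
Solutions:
 g(x) = C3*exp(90^(1/3)*x/6) - 9*x^2 + (C1*sin(10^(1/3)*3^(1/6)*x/4) + C2*cos(10^(1/3)*3^(1/6)*x/4))*exp(-90^(1/3)*x/12)


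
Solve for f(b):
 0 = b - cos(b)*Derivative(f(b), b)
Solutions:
 f(b) = C1 + Integral(b/cos(b), b)


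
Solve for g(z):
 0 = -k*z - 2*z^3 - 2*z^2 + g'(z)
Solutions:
 g(z) = C1 + k*z^2/2 + z^4/2 + 2*z^3/3


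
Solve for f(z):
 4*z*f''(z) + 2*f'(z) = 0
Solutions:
 f(z) = C1 + C2*sqrt(z)


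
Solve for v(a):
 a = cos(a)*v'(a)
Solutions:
 v(a) = C1 + Integral(a/cos(a), a)


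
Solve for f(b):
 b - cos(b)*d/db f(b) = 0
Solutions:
 f(b) = C1 + Integral(b/cos(b), b)


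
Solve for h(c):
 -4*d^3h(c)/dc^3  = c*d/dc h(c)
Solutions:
 h(c) = C1 + Integral(C2*airyai(-2^(1/3)*c/2) + C3*airybi(-2^(1/3)*c/2), c)


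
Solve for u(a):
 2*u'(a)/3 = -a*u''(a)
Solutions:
 u(a) = C1 + C2*a^(1/3)


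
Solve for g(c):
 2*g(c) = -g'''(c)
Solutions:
 g(c) = C3*exp(-2^(1/3)*c) + (C1*sin(2^(1/3)*sqrt(3)*c/2) + C2*cos(2^(1/3)*sqrt(3)*c/2))*exp(2^(1/3)*c/2)


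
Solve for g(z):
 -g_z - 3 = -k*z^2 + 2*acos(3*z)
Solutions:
 g(z) = C1 + k*z^3/3 - 2*z*acos(3*z) - 3*z + 2*sqrt(1 - 9*z^2)/3


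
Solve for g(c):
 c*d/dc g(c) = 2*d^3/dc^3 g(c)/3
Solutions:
 g(c) = C1 + Integral(C2*airyai(2^(2/3)*3^(1/3)*c/2) + C3*airybi(2^(2/3)*3^(1/3)*c/2), c)


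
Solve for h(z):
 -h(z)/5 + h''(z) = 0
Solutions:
 h(z) = C1*exp(-sqrt(5)*z/5) + C2*exp(sqrt(5)*z/5)


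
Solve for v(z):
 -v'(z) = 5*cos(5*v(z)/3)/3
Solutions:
 5*z/3 - 3*log(sin(5*v(z)/3) - 1)/10 + 3*log(sin(5*v(z)/3) + 1)/10 = C1


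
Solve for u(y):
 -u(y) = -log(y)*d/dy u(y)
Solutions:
 u(y) = C1*exp(li(y))


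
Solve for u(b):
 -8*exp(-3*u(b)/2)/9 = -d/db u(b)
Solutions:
 u(b) = 2*log(C1 + 4*b/3)/3
 u(b) = 2*log((-6^(2/3) - 3*2^(2/3)*3^(1/6)*I)*(C1 + 8*b)^(1/3)/12)
 u(b) = 2*log((-6^(2/3) + 3*2^(2/3)*3^(1/6)*I)*(C1 + 8*b)^(1/3)/12)


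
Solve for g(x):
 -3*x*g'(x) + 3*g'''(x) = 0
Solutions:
 g(x) = C1 + Integral(C2*airyai(x) + C3*airybi(x), x)


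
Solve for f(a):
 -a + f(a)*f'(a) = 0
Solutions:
 f(a) = -sqrt(C1 + a^2)
 f(a) = sqrt(C1 + a^2)


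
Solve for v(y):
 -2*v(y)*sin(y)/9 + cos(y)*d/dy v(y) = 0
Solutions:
 v(y) = C1/cos(y)^(2/9)


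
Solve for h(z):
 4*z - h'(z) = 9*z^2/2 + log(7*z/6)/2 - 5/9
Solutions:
 h(z) = C1 - 3*z^3/2 + 2*z^2 - z*log(z)/2 + z*log(sqrt(42)/7) + 19*z/18


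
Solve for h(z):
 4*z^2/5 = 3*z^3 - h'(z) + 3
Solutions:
 h(z) = C1 + 3*z^4/4 - 4*z^3/15 + 3*z


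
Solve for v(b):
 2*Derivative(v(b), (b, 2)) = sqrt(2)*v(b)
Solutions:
 v(b) = C1*exp(-2^(3/4)*b/2) + C2*exp(2^(3/4)*b/2)


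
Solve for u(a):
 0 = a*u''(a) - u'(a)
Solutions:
 u(a) = C1 + C2*a^2


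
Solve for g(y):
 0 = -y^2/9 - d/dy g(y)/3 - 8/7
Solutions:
 g(y) = C1 - y^3/9 - 24*y/7


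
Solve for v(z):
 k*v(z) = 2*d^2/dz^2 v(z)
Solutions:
 v(z) = C1*exp(-sqrt(2)*sqrt(k)*z/2) + C2*exp(sqrt(2)*sqrt(k)*z/2)


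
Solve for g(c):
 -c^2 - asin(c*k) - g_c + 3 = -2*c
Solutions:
 g(c) = C1 - c^3/3 + c^2 + 3*c - Piecewise((c*asin(c*k) + sqrt(-c^2*k^2 + 1)/k, Ne(k, 0)), (0, True))


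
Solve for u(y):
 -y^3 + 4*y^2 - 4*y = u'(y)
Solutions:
 u(y) = C1 - y^4/4 + 4*y^3/3 - 2*y^2


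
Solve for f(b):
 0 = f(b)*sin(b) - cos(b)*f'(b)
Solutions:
 f(b) = C1/cos(b)


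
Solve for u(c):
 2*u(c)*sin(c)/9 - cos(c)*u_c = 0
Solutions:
 u(c) = C1/cos(c)^(2/9)


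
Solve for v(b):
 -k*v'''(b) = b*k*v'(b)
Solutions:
 v(b) = C1 + Integral(C2*airyai(-b) + C3*airybi(-b), b)


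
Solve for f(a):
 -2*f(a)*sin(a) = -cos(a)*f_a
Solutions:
 f(a) = C1/cos(a)^2


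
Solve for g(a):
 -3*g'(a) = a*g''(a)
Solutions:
 g(a) = C1 + C2/a^2


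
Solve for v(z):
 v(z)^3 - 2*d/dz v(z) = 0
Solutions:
 v(z) = -sqrt(-1/(C1 + z))
 v(z) = sqrt(-1/(C1 + z))


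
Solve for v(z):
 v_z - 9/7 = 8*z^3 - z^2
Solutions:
 v(z) = C1 + 2*z^4 - z^3/3 + 9*z/7


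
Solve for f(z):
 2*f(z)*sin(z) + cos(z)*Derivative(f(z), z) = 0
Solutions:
 f(z) = C1*cos(z)^2


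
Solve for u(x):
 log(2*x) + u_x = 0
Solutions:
 u(x) = C1 - x*log(x) - x*log(2) + x


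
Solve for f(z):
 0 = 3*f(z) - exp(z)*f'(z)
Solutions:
 f(z) = C1*exp(-3*exp(-z))


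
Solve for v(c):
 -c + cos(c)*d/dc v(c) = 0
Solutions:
 v(c) = C1 + Integral(c/cos(c), c)


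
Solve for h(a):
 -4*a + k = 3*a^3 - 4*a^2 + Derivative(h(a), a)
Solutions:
 h(a) = C1 - 3*a^4/4 + 4*a^3/3 - 2*a^2 + a*k


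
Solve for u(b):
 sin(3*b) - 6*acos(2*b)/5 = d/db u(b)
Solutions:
 u(b) = C1 - 6*b*acos(2*b)/5 + 3*sqrt(1 - 4*b^2)/5 - cos(3*b)/3


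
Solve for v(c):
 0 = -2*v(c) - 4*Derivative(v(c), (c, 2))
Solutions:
 v(c) = C1*sin(sqrt(2)*c/2) + C2*cos(sqrt(2)*c/2)


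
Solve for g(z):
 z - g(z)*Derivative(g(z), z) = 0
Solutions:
 g(z) = -sqrt(C1 + z^2)
 g(z) = sqrt(C1 + z^2)


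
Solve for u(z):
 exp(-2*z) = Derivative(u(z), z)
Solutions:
 u(z) = C1 - exp(-2*z)/2


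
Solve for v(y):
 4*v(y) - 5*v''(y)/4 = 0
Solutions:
 v(y) = C1*exp(-4*sqrt(5)*y/5) + C2*exp(4*sqrt(5)*y/5)


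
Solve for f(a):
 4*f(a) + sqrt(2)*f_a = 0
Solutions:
 f(a) = C1*exp(-2*sqrt(2)*a)


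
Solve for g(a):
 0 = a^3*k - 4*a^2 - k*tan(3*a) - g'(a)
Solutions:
 g(a) = C1 + a^4*k/4 - 4*a^3/3 + k*log(cos(3*a))/3


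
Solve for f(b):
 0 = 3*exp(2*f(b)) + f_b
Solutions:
 f(b) = log(-sqrt(-1/(C1 - 3*b))) - log(2)/2
 f(b) = log(-1/(C1 - 3*b))/2 - log(2)/2


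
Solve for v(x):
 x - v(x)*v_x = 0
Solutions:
 v(x) = -sqrt(C1 + x^2)
 v(x) = sqrt(C1 + x^2)


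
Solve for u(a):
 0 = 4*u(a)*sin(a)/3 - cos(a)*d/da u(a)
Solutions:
 u(a) = C1/cos(a)^(4/3)


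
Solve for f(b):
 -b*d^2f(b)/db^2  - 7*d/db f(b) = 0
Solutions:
 f(b) = C1 + C2/b^6


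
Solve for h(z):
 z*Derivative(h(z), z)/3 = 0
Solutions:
 h(z) = C1


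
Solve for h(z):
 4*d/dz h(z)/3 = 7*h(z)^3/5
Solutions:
 h(z) = -sqrt(10)*sqrt(-1/(C1 + 21*z))
 h(z) = sqrt(10)*sqrt(-1/(C1 + 21*z))


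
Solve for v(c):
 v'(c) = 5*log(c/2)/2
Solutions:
 v(c) = C1 + 5*c*log(c)/2 - 5*c/2 - 5*c*log(2)/2


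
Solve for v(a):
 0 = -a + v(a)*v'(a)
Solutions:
 v(a) = -sqrt(C1 + a^2)
 v(a) = sqrt(C1 + a^2)


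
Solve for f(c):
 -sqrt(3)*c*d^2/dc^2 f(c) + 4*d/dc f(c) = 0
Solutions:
 f(c) = C1 + C2*c^(1 + 4*sqrt(3)/3)


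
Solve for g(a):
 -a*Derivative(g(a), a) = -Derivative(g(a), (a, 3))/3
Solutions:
 g(a) = C1 + Integral(C2*airyai(3^(1/3)*a) + C3*airybi(3^(1/3)*a), a)


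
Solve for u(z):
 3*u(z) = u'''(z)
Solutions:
 u(z) = C3*exp(3^(1/3)*z) + (C1*sin(3^(5/6)*z/2) + C2*cos(3^(5/6)*z/2))*exp(-3^(1/3)*z/2)


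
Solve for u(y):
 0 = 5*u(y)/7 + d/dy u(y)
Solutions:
 u(y) = C1*exp(-5*y/7)


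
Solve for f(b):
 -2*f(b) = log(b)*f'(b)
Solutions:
 f(b) = C1*exp(-2*li(b))


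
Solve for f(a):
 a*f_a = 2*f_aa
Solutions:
 f(a) = C1 + C2*erfi(a/2)


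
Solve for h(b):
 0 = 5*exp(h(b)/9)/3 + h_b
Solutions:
 h(b) = 9*log(1/(C1 + 5*b)) + 27*log(3)


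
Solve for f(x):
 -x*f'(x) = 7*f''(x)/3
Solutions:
 f(x) = C1 + C2*erf(sqrt(42)*x/14)


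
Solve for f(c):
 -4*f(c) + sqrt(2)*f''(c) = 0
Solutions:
 f(c) = C1*exp(-2^(3/4)*c) + C2*exp(2^(3/4)*c)


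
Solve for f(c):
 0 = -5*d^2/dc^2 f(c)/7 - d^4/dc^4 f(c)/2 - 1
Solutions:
 f(c) = C1 + C2*c + C3*sin(sqrt(70)*c/7) + C4*cos(sqrt(70)*c/7) - 7*c^2/10


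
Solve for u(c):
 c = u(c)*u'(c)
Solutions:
 u(c) = -sqrt(C1 + c^2)
 u(c) = sqrt(C1 + c^2)


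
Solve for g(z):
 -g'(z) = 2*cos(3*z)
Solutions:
 g(z) = C1 - 2*sin(3*z)/3


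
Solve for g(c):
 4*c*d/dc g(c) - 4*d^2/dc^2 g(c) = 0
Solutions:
 g(c) = C1 + C2*erfi(sqrt(2)*c/2)


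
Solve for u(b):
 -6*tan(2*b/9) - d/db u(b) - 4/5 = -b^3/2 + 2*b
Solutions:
 u(b) = C1 + b^4/8 - b^2 - 4*b/5 + 27*log(cos(2*b/9))


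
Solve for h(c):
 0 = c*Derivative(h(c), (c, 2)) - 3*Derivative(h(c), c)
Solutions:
 h(c) = C1 + C2*c^4


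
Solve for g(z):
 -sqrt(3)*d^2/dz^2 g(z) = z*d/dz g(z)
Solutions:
 g(z) = C1 + C2*erf(sqrt(2)*3^(3/4)*z/6)


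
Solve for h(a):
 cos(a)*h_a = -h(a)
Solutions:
 h(a) = C1*sqrt(sin(a) - 1)/sqrt(sin(a) + 1)


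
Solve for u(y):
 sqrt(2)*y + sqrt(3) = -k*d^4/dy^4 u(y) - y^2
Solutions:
 u(y) = C1 + C2*y + C3*y^2 + C4*y^3 - y^6/(360*k) - sqrt(2)*y^5/(120*k) - sqrt(3)*y^4/(24*k)


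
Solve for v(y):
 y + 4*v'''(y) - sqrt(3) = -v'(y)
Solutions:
 v(y) = C1 + C2*sin(y/2) + C3*cos(y/2) - y^2/2 + sqrt(3)*y


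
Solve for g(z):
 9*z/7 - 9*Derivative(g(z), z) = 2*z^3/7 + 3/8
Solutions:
 g(z) = C1 - z^4/126 + z^2/14 - z/24


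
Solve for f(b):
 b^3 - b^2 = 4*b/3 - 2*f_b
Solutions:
 f(b) = C1 - b^4/8 + b^3/6 + b^2/3


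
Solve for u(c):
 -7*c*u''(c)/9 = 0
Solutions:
 u(c) = C1 + C2*c


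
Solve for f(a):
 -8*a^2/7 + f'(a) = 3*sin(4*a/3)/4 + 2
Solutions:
 f(a) = C1 + 8*a^3/21 + 2*a - 9*cos(4*a/3)/16


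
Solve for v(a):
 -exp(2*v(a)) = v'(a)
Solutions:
 v(a) = log(-sqrt(-1/(C1 - a))) - log(2)/2
 v(a) = log(-1/(C1 - a))/2 - log(2)/2


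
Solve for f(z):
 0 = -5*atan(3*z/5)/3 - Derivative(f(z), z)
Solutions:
 f(z) = C1 - 5*z*atan(3*z/5)/3 + 25*log(9*z^2 + 25)/18


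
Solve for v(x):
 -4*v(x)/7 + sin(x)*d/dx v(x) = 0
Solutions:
 v(x) = C1*(cos(x) - 1)^(2/7)/(cos(x) + 1)^(2/7)


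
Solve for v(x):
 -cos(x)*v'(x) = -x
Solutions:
 v(x) = C1 + Integral(x/cos(x), x)


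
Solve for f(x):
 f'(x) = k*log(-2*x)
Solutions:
 f(x) = C1 + k*x*log(-x) + k*x*(-1 + log(2))


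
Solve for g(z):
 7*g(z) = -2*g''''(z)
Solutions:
 g(z) = (C1*sin(14^(1/4)*z/2) + C2*cos(14^(1/4)*z/2))*exp(-14^(1/4)*z/2) + (C3*sin(14^(1/4)*z/2) + C4*cos(14^(1/4)*z/2))*exp(14^(1/4)*z/2)


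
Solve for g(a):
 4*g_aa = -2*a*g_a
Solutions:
 g(a) = C1 + C2*erf(a/2)


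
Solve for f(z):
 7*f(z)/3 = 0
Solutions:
 f(z) = 0


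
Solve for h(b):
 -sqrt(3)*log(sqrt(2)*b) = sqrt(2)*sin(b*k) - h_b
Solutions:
 h(b) = C1 + sqrt(3)*b*(log(b) - 1) + sqrt(3)*b*log(2)/2 + sqrt(2)*Piecewise((-cos(b*k)/k, Ne(k, 0)), (0, True))


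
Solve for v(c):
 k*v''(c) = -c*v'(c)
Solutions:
 v(c) = C1 + C2*sqrt(k)*erf(sqrt(2)*c*sqrt(1/k)/2)


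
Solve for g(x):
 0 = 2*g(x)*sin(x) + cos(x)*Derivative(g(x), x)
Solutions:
 g(x) = C1*cos(x)^2


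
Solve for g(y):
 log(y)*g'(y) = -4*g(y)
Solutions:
 g(y) = C1*exp(-4*li(y))


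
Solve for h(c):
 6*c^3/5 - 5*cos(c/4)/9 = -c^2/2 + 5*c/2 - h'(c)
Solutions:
 h(c) = C1 - 3*c^4/10 - c^3/6 + 5*c^2/4 + 20*sin(c/4)/9


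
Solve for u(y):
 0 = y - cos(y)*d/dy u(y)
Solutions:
 u(y) = C1 + Integral(y/cos(y), y)


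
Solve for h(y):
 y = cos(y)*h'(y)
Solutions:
 h(y) = C1 + Integral(y/cos(y), y)


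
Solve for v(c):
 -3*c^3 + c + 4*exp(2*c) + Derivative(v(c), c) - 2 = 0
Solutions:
 v(c) = C1 + 3*c^4/4 - c^2/2 + 2*c - 2*exp(2*c)


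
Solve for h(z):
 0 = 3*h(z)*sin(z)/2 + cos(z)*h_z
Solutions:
 h(z) = C1*cos(z)^(3/2)


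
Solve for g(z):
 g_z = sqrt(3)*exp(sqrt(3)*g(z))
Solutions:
 g(z) = sqrt(3)*(2*log(-1/(C1 + sqrt(3)*z)) - log(3))/6


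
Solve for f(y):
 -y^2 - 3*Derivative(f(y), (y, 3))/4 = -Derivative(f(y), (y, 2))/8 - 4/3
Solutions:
 f(y) = C1 + C2*y + C3*exp(y/6) + 2*y^4/3 + 16*y^3 + 848*y^2/3


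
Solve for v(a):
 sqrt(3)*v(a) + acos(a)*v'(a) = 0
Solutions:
 v(a) = C1*exp(-sqrt(3)*Integral(1/acos(a), a))


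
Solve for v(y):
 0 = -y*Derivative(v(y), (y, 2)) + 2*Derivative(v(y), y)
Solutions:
 v(y) = C1 + C2*y^3


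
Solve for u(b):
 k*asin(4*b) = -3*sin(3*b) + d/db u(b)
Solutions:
 u(b) = C1 + k*(b*asin(4*b) + sqrt(1 - 16*b^2)/4) - cos(3*b)


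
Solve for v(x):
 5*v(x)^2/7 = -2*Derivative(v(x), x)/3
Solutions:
 v(x) = 14/(C1 + 15*x)


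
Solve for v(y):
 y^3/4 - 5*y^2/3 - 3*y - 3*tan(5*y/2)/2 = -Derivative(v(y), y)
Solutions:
 v(y) = C1 - y^4/16 + 5*y^3/9 + 3*y^2/2 - 3*log(cos(5*y/2))/5


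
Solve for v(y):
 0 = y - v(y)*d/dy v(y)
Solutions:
 v(y) = -sqrt(C1 + y^2)
 v(y) = sqrt(C1 + y^2)


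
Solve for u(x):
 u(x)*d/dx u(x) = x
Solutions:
 u(x) = -sqrt(C1 + x^2)
 u(x) = sqrt(C1 + x^2)


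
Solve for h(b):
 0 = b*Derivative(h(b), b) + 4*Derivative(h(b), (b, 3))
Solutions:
 h(b) = C1 + Integral(C2*airyai(-2^(1/3)*b/2) + C3*airybi(-2^(1/3)*b/2), b)


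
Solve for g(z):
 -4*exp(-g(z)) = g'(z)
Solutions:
 g(z) = log(C1 - 4*z)


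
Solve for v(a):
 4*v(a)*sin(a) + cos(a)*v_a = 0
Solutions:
 v(a) = C1*cos(a)^4


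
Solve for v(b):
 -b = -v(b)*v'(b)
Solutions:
 v(b) = -sqrt(C1 + b^2)
 v(b) = sqrt(C1 + b^2)


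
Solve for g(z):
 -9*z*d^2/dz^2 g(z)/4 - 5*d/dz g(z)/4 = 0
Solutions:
 g(z) = C1 + C2*z^(4/9)


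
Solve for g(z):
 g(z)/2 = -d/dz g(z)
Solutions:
 g(z) = C1*exp(-z/2)


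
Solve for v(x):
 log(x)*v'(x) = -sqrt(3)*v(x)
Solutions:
 v(x) = C1*exp(-sqrt(3)*li(x))


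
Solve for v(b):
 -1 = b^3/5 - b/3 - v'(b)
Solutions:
 v(b) = C1 + b^4/20 - b^2/6 + b


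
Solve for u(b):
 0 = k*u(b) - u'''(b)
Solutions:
 u(b) = C1*exp(b*k^(1/3)) + C2*exp(b*k^(1/3)*(-1 + sqrt(3)*I)/2) + C3*exp(-b*k^(1/3)*(1 + sqrt(3)*I)/2)


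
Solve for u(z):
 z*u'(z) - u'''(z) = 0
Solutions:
 u(z) = C1 + Integral(C2*airyai(z) + C3*airybi(z), z)


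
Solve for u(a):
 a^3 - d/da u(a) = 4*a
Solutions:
 u(a) = C1 + a^4/4 - 2*a^2


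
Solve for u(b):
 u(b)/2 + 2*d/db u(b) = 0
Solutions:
 u(b) = C1*exp(-b/4)


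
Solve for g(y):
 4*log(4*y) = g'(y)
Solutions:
 g(y) = C1 + 4*y*log(y) - 4*y + y*log(256)


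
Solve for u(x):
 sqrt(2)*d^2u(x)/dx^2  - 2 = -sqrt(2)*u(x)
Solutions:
 u(x) = C1*sin(x) + C2*cos(x) + sqrt(2)


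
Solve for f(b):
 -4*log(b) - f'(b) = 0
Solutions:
 f(b) = C1 - 4*b*log(b) + 4*b


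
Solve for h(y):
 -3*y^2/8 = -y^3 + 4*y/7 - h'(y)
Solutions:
 h(y) = C1 - y^4/4 + y^3/8 + 2*y^2/7


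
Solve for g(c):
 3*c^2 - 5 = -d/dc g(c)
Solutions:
 g(c) = C1 - c^3 + 5*c


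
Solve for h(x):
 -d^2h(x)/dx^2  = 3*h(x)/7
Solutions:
 h(x) = C1*sin(sqrt(21)*x/7) + C2*cos(sqrt(21)*x/7)


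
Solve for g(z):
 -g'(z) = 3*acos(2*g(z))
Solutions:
 Integral(1/acos(2*_y), (_y, g(z))) = C1 - 3*z


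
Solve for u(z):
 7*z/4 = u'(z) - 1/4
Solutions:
 u(z) = C1 + 7*z^2/8 + z/4


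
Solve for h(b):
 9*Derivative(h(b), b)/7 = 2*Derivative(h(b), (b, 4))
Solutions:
 h(b) = C1 + C4*exp(42^(2/3)*b/14) + (C2*sin(3*14^(2/3)*3^(1/6)*b/28) + C3*cos(3*14^(2/3)*3^(1/6)*b/28))*exp(-42^(2/3)*b/28)


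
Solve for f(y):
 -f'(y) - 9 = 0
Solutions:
 f(y) = C1 - 9*y


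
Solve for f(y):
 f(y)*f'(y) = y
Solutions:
 f(y) = -sqrt(C1 + y^2)
 f(y) = sqrt(C1 + y^2)


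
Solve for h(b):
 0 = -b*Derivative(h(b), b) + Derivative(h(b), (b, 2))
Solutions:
 h(b) = C1 + C2*erfi(sqrt(2)*b/2)


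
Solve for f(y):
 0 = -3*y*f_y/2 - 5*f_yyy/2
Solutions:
 f(y) = C1 + Integral(C2*airyai(-3^(1/3)*5^(2/3)*y/5) + C3*airybi(-3^(1/3)*5^(2/3)*y/5), y)


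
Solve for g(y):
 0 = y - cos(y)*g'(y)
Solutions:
 g(y) = C1 + Integral(y/cos(y), y)


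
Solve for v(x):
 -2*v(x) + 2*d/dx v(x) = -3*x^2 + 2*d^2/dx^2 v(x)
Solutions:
 v(x) = 3*x^2/2 + 3*x + (C1*sin(sqrt(3)*x/2) + C2*cos(sqrt(3)*x/2))*exp(x/2)


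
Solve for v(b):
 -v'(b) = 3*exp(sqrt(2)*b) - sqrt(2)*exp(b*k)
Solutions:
 v(b) = C1 - 3*sqrt(2)*exp(sqrt(2)*b)/2 + sqrt(2)*exp(b*k)/k


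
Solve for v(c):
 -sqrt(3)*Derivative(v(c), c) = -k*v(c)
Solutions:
 v(c) = C1*exp(sqrt(3)*c*k/3)


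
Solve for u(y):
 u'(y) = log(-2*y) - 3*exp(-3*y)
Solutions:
 u(y) = C1 + y*log(-y) + y*(-1 + log(2)) + exp(-3*y)


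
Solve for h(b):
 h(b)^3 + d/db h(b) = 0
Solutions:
 h(b) = -sqrt(2)*sqrt(-1/(C1 - b))/2
 h(b) = sqrt(2)*sqrt(-1/(C1 - b))/2


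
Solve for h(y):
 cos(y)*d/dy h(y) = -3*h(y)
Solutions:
 h(y) = C1*(sin(y) - 1)^(3/2)/(sin(y) + 1)^(3/2)


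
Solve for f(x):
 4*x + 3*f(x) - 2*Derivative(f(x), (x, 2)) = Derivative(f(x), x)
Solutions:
 f(x) = C1*exp(-3*x/2) + C2*exp(x) - 4*x/3 - 4/9


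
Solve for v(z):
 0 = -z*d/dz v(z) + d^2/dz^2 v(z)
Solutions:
 v(z) = C1 + C2*erfi(sqrt(2)*z/2)


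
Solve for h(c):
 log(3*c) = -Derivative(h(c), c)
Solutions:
 h(c) = C1 - c*log(c) - c*log(3) + c


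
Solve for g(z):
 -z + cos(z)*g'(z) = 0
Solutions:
 g(z) = C1 + Integral(z/cos(z), z)


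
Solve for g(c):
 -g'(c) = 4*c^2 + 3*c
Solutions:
 g(c) = C1 - 4*c^3/3 - 3*c^2/2


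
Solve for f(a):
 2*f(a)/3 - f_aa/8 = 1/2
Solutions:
 f(a) = C1*exp(-4*sqrt(3)*a/3) + C2*exp(4*sqrt(3)*a/3) + 3/4


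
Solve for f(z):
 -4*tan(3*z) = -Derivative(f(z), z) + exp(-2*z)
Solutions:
 f(z) = C1 + 2*log(tan(3*z)^2 + 1)/3 - exp(-2*z)/2


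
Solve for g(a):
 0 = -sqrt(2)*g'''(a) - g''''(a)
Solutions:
 g(a) = C1 + C2*a + C3*a^2 + C4*exp(-sqrt(2)*a)


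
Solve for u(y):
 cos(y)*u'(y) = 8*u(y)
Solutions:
 u(y) = C1*(sin(y)^4 + 4*sin(y)^3 + 6*sin(y)^2 + 4*sin(y) + 1)/(sin(y)^4 - 4*sin(y)^3 + 6*sin(y)^2 - 4*sin(y) + 1)


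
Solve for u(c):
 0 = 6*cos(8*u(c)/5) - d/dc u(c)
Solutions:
 -6*c - 5*log(sin(8*u(c)/5) - 1)/16 + 5*log(sin(8*u(c)/5) + 1)/16 = C1


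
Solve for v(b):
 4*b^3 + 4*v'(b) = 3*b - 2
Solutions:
 v(b) = C1 - b^4/4 + 3*b^2/8 - b/2


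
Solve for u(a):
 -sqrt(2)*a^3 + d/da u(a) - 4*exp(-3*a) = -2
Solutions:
 u(a) = C1 + sqrt(2)*a^4/4 - 2*a - 4*exp(-3*a)/3


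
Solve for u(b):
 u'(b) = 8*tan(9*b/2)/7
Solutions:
 u(b) = C1 - 16*log(cos(9*b/2))/63


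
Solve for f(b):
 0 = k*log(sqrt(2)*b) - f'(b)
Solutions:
 f(b) = C1 + b*k*log(b) - b*k + b*k*log(2)/2


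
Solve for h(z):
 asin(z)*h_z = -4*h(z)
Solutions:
 h(z) = C1*exp(-4*Integral(1/asin(z), z))


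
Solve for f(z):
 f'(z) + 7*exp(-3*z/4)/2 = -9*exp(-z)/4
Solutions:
 f(z) = C1 + 9*exp(-z)/4 + 14*exp(-3*z/4)/3


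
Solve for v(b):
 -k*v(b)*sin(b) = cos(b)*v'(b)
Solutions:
 v(b) = C1*exp(k*log(cos(b)))


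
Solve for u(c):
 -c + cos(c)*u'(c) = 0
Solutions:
 u(c) = C1 + Integral(c/cos(c), c)


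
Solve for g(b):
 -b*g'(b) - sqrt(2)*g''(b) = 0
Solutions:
 g(b) = C1 + C2*erf(2^(1/4)*b/2)


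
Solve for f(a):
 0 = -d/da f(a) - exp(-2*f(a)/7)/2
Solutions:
 f(a) = 7*log(-sqrt(C1 - a)) - 7*log(7)/2
 f(a) = 7*log(C1 - a/7)/2


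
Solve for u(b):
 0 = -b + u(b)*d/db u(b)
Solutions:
 u(b) = -sqrt(C1 + b^2)
 u(b) = sqrt(C1 + b^2)


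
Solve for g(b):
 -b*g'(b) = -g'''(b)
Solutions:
 g(b) = C1 + Integral(C2*airyai(b) + C3*airybi(b), b)


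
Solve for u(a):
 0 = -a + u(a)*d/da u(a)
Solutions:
 u(a) = -sqrt(C1 + a^2)
 u(a) = sqrt(C1 + a^2)


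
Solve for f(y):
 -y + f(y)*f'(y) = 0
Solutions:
 f(y) = -sqrt(C1 + y^2)
 f(y) = sqrt(C1 + y^2)


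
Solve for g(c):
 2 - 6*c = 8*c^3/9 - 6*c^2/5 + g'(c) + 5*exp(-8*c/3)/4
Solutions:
 g(c) = C1 - 2*c^4/9 + 2*c^3/5 - 3*c^2 + 2*c + 15*exp(-8*c/3)/32


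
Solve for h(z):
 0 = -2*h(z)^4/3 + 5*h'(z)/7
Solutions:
 h(z) = 5^(1/3)*(-1/(C1 + 14*z))^(1/3)
 h(z) = 5^(1/3)*(-1/(C1 + 14*z))^(1/3)*(-1 - sqrt(3)*I)/2
 h(z) = 5^(1/3)*(-1/(C1 + 14*z))^(1/3)*(-1 + sqrt(3)*I)/2


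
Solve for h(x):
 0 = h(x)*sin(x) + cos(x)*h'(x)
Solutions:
 h(x) = C1*cos(x)


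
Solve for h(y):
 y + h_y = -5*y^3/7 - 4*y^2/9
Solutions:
 h(y) = C1 - 5*y^4/28 - 4*y^3/27 - y^2/2


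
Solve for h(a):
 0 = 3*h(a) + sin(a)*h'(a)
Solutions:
 h(a) = C1*(cos(a) + 1)^(3/2)/(cos(a) - 1)^(3/2)


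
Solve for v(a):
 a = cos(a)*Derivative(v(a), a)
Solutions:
 v(a) = C1 + Integral(a/cos(a), a)


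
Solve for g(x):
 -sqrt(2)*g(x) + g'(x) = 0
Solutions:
 g(x) = C1*exp(sqrt(2)*x)


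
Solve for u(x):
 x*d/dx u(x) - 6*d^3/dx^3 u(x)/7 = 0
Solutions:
 u(x) = C1 + Integral(C2*airyai(6^(2/3)*7^(1/3)*x/6) + C3*airybi(6^(2/3)*7^(1/3)*x/6), x)


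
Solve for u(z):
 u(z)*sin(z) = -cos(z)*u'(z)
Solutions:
 u(z) = C1*cos(z)


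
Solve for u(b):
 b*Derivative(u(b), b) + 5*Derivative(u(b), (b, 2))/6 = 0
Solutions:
 u(b) = C1 + C2*erf(sqrt(15)*b/5)


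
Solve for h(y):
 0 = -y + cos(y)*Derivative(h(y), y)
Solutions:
 h(y) = C1 + Integral(y/cos(y), y)


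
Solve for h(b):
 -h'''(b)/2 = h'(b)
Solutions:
 h(b) = C1 + C2*sin(sqrt(2)*b) + C3*cos(sqrt(2)*b)


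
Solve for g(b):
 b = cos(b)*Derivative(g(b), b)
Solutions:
 g(b) = C1 + Integral(b/cos(b), b)


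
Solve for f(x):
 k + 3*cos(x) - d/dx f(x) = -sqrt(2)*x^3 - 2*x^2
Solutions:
 f(x) = C1 + k*x + sqrt(2)*x^4/4 + 2*x^3/3 + 3*sin(x)


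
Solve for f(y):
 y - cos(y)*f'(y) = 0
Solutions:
 f(y) = C1 + Integral(y/cos(y), y)


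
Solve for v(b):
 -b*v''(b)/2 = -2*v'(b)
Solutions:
 v(b) = C1 + C2*b^5


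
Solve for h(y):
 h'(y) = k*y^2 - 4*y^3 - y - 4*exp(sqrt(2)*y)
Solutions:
 h(y) = C1 + k*y^3/3 - y^4 - y^2/2 - 2*sqrt(2)*exp(sqrt(2)*y)


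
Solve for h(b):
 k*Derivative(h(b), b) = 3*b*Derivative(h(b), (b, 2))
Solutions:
 h(b) = C1 + b^(re(k)/3 + 1)*(C2*sin(log(b)*Abs(im(k))/3) + C3*cos(log(b)*im(k)/3))


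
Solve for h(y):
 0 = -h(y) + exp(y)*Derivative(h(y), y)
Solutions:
 h(y) = C1*exp(-exp(-y))


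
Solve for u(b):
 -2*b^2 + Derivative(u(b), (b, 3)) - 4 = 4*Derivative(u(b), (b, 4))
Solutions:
 u(b) = C1 + C2*b + C3*b^2 + C4*exp(b/4) + b^5/30 + 2*b^4/3 + 34*b^3/3


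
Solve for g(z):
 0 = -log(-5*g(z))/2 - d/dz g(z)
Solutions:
 2*Integral(1/(log(-_y) + log(5)), (_y, g(z))) = C1 - z


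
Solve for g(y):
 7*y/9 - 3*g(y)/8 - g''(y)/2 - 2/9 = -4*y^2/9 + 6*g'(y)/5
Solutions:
 g(y) = C1*exp(y*(-12 + sqrt(69))/10) + C2*exp(-y*(sqrt(69) + 12)/10) + 32*y^2/27 - 248*y/45 + 28112/2025


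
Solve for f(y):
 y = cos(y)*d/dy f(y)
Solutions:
 f(y) = C1 + Integral(y/cos(y), y)


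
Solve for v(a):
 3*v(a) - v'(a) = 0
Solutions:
 v(a) = C1*exp(3*a)


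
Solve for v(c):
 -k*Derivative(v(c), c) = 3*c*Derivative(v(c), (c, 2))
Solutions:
 v(c) = C1 + c^(1 - re(k)/3)*(C2*sin(log(c)*Abs(im(k))/3) + C3*cos(log(c)*im(k)/3))


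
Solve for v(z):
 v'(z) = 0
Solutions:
 v(z) = C1


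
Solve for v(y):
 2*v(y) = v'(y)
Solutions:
 v(y) = C1*exp(2*y)


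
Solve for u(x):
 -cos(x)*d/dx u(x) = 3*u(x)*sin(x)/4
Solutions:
 u(x) = C1*cos(x)^(3/4)


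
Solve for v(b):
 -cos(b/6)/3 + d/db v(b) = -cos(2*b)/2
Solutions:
 v(b) = C1 + 2*sin(b/6) - sin(2*b)/4


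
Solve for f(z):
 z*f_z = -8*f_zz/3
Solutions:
 f(z) = C1 + C2*erf(sqrt(3)*z/4)


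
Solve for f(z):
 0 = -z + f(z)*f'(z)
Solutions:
 f(z) = -sqrt(C1 + z^2)
 f(z) = sqrt(C1 + z^2)


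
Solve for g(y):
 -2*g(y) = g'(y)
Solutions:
 g(y) = C1*exp(-2*y)


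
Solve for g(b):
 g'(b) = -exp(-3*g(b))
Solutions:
 g(b) = log(C1 - 3*b)/3
 g(b) = log((-3^(1/3) - 3^(5/6)*I)*(C1 - b)^(1/3)/2)
 g(b) = log((-3^(1/3) + 3^(5/6)*I)*(C1 - b)^(1/3)/2)


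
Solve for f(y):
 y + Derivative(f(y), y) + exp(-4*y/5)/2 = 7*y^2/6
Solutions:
 f(y) = C1 + 7*y^3/18 - y^2/2 + 5*exp(-4*y/5)/8


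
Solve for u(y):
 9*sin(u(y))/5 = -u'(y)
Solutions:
 9*y/5 + log(cos(u(y)) - 1)/2 - log(cos(u(y)) + 1)/2 = C1


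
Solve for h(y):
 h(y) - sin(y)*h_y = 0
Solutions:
 h(y) = C1*sqrt(cos(y) - 1)/sqrt(cos(y) + 1)


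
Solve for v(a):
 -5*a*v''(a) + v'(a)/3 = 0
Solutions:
 v(a) = C1 + C2*a^(16/15)


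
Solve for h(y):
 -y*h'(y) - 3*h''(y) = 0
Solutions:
 h(y) = C1 + C2*erf(sqrt(6)*y/6)


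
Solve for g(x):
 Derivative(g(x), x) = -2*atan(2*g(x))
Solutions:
 Integral(1/atan(2*_y), (_y, g(x))) = C1 - 2*x


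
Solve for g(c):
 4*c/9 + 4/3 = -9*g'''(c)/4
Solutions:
 g(c) = C1 + C2*c + C3*c^2 - 2*c^4/243 - 8*c^3/81


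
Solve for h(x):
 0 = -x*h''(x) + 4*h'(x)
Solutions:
 h(x) = C1 + C2*x^5


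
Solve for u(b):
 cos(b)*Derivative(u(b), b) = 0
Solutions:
 u(b) = C1


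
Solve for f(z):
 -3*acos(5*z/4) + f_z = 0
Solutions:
 f(z) = C1 + 3*z*acos(5*z/4) - 3*sqrt(16 - 25*z^2)/5


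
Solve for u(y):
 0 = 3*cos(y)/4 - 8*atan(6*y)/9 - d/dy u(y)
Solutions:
 u(y) = C1 - 8*y*atan(6*y)/9 + 2*log(36*y^2 + 1)/27 + 3*sin(y)/4


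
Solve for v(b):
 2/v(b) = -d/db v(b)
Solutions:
 v(b) = -sqrt(C1 - 4*b)
 v(b) = sqrt(C1 - 4*b)


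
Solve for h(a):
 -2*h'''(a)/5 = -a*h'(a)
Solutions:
 h(a) = C1 + Integral(C2*airyai(2^(2/3)*5^(1/3)*a/2) + C3*airybi(2^(2/3)*5^(1/3)*a/2), a)


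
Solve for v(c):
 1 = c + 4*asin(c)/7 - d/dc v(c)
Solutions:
 v(c) = C1 + c^2/2 + 4*c*asin(c)/7 - c + 4*sqrt(1 - c^2)/7
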